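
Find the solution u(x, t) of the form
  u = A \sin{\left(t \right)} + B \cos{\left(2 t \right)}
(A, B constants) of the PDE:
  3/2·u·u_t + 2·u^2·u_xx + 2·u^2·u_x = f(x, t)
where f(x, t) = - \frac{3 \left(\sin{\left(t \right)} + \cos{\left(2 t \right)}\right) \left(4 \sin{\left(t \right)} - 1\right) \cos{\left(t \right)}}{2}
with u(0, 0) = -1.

Answer: u(x, t) = - \sin{\left(t \right)} - \cos{\left(2 t \right)}

Derivation:
Substitute the ansatz u = A \sin{\left(t \right)} + B \cos{\left(2 t \right)} into the left-hand side.
Derivatives of the ansatz:
  u_t = A \cos{\left(t \right)} - 2 B \sin{\left(2 t \right)}
  u_xx = 0
  u_x = 0
Term by term:
  3/2·u·u_t = \frac{3 A^{2} \sin{\left(t \right)} \cos{\left(t \right)}}{2} - 3 A B \sin{\left(t \right)} \sin{\left(2 t \right)} + \frac{3 A B \cos{\left(t \right)} \cos{\left(2 t \right)}}{2} - 3 B^{2} \sin{\left(2 t \right)} \cos{\left(2 t \right)}
  2·u^2·u_xx = 0
  2·u^2·u_x = 0
So the left-hand side equals
  \frac{3 A^{2} \sin{\left(t \right)} \cos{\left(t \right)}}{2} - 3 A B \sin{\left(t \right)} \sin{\left(2 t \right)} + \frac{3 A B \cos{\left(t \right)} \cos{\left(2 t \right)}}{2} - 3 B^{2} \sin{\left(2 t \right)} \cos{\left(2 t \right)}
This must equal f(x, t) identically; expanded, f = - 3 \sin{\left(t \right)} \sin{\left(2 t \right)} + \frac{3 \sin{\left(t \right)} \cos{\left(t \right)}}{2} - 3 \sin{\left(2 t \right)} \cos{\left(2 t \right)} + \frac{3 \cos{\left(t \right)} \cos{\left(2 t \right)}}{2}.
Matching coefficients of the independent functions:
  [\sin{\left(t \right)} \sin{\left(2 t \right)}]:  - 3 A B = -3
  [\sin{\left(t \right)} \cos{\left(t \right)}]:  \frac{3 A^{2}}{2} = \frac{3}{2}
  [\sin{\left(2 t \right)} \cos{\left(2 t \right)}]:  - 3 B^{2} = -3
  [\cos{\left(t \right)} \cos{\left(2 t \right)}]:  \frac{3 A B}{2} = \frac{3}{2}
These equations allow (A, B) = (-1, -1) or (1, 1).
Impose the point condition(s):
  u(0, 0) = -1  ⟹  B = -1
Only A = -1, B = -1 satisfies everything.
Hence u(x, t) = - \sin{\left(t \right)} - \cos{\left(2 t \right)}.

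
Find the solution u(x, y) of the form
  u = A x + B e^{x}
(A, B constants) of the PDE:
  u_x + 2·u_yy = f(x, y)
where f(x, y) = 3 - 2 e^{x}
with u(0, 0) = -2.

Substitute the ansatz u = A x + B e^{x} into the left-hand side.
Derivatives of the ansatz:
  u_x = A + B e^{x}
  u_yy = 0
Term by term:
  u_x = A + B e^{x}
  2·u_yy = 0
So the left-hand side equals
  A + B e^{x}
This must equal f(x, y) = 3 - 2 e^{x} identically.
Matching coefficients of the independent functions:
  [constant term]:  A = 3
  [e^{x}]:  B = -2
Solving: A = 3, B = -2.
Check against the point condition:
  u(0, 0) = -2  ⟹  B = -2  ✓
Hence u(x, y) = 3 x - 2 e^{x}.

Answer: u(x, y) = 3 x - 2 e^{x}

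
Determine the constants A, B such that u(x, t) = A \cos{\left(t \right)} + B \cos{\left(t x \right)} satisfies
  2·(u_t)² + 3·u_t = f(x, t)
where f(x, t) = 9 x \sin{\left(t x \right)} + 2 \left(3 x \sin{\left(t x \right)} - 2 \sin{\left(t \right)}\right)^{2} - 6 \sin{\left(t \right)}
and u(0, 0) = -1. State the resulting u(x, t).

Answer: u(x, t) = 2 \cos{\left(t \right)} - 3 \cos{\left(t x \right)}

Derivation:
Substitute the ansatz u = A \cos{\left(t \right)} + B \cos{\left(t x \right)} into the left-hand side.
Derivatives of the ansatz:
  u_t = - A \sin{\left(t \right)} - B x \sin{\left(t x \right)}
Term by term:
  2·(u_t)² = 2 A^{2} \sin^{2}{\left(t \right)} + 4 A B x \sin{\left(t \right)} \sin{\left(t x \right)} + 2 B^{2} x^{2} \sin^{2}{\left(t x \right)}
  3·u_t = - 3 A \sin{\left(t \right)} - 3 B x \sin{\left(t x \right)}
So the left-hand side equals
  2 A^{2} \sin^{2}{\left(t \right)} + 4 A B x \sin{\left(t \right)} \sin{\left(t x \right)} - 3 A \sin{\left(t \right)} + 2 B^{2} x^{2} \sin^{2}{\left(t x \right)} - 3 B x \sin{\left(t x \right)}
This must equal f(x, t) identically; expanded, f = 18 x^{2} \sin^{2}{\left(t x \right)} - 24 x \sin{\left(t \right)} \sin{\left(t x \right)} + 9 x \sin{\left(t x \right)} + 8 \sin^{2}{\left(t \right)} - 6 \sin{\left(t \right)}.
Matching coefficients of the independent functions:
  [x \sin{\left(t x \right)}]:  - 3 B = 9
  [x^{2} \sin^{2}{\left(t x \right)}]:  2 B^{2} = 18
  [x \sin{\left(t \right)} \sin{\left(t x \right)}]:  4 A B = -24
  [\sin{\left(t \right)}]:  - 3 A = -6
  [\sin^{2}{\left(t \right)}]:  2 A^{2} = 8
Solving: A = 2, B = -3.
Check against the point condition:
  u(0, 0) = -1  ⟹  A + B = -1  ✓
Hence u(x, t) = 2 \cos{\left(t \right)} - 3 \cos{\left(t x \right)}.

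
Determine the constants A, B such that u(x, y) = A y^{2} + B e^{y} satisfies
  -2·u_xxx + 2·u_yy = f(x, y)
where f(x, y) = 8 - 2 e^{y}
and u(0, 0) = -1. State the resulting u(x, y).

Substitute the ansatz u = A y^{2} + B e^{y} into the left-hand side.
Derivatives of the ansatz:
  u_xxx = 0
  u_yy = 2 A + B e^{y}
Term by term:
  -2·u_xxx = 0
  2·u_yy = 4 A + 2 B e^{y}
So the left-hand side equals
  4 A + 2 B e^{y}
This must equal f(x, y) = 8 - 2 e^{y} identically.
Matching coefficients of the independent functions:
  [constant term]:  4 A = 8
  [e^{y}]:  2 B = -2
Solving: A = 2, B = -1.
Check against the point condition:
  u(0, 0) = -1  ⟹  B = -1  ✓
Hence u(x, y) = 2 y^{2} - e^{y}.

Answer: u(x, y) = 2 y^{2} - e^{y}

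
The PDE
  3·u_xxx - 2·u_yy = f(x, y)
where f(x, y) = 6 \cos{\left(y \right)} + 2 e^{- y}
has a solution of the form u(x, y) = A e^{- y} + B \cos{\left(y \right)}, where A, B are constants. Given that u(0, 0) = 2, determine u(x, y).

Answer: u(x, y) = 3 \cos{\left(y \right)} - e^{- y}

Derivation:
Substitute the ansatz u = A e^{- y} + B \cos{\left(y \right)} into the left-hand side.
Derivatives of the ansatz:
  u_xxx = 0
  u_yy = A e^{- y} - B \cos{\left(y \right)}
Term by term:
  3·u_xxx = 0
  -2·u_yy = - 2 A e^{- y} + 2 B \cos{\left(y \right)}
So the left-hand side equals
  - 2 A e^{- y} + 2 B \cos{\left(y \right)}
This must equal f(x, y) = 6 \cos{\left(y \right)} + 2 e^{- y} identically.
Matching coefficients of the independent functions:
  [e^{- y}]:  - 2 A = 2
  [\cos{\left(y \right)}]:  2 B = 6
Solving: A = -1, B = 3.
Check against the point condition:
  u(0, 0) = 2  ⟹  A + B = 2  ✓
Hence u(x, y) = 3 \cos{\left(y \right)} - e^{- y}.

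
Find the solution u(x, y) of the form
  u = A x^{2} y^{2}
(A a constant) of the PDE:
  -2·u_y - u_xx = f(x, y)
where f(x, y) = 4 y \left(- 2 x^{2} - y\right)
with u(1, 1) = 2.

Substitute the ansatz u = A x^{2} y^{2} into the left-hand side.
Derivatives of the ansatz:
  u_y = 2 A x^{2} y
  u_xx = 2 A y^{2}
Term by term:
  -2·u_y = - 4 A x^{2} y
  -u_xx = - 2 A y^{2}
So the left-hand side equals
  - 4 A x^{2} y - 2 A y^{2}
This must equal f(x, y) identically; expanded, f = - 8 x^{2} y - 4 y^{2}.
Matching coefficients of the independent functions:
  [y^{2}]:  - 2 A = -4
  [x^{2} y]:  - 4 A = -8
Solving: A = 2.
Check against the point condition:
  u(1, 1) = 2  ⟹  A = 2  ✓
Hence u(x, y) = 2 x^{2} y^{2}.

Answer: u(x, y) = 2 x^{2} y^{2}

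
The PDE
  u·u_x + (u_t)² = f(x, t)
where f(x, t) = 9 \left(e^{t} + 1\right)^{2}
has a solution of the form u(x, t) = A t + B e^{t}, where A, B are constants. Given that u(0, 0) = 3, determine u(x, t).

Substitute the ansatz u = A t + B e^{t} into the left-hand side.
Derivatives of the ansatz:
  u_x = 0
  u_t = A + B e^{t}
Term by term:
  u·u_x = 0
  (u_t)² = A^{2} + 2 A B e^{t} + B^{2} e^{2 t}
So the left-hand side equals
  A^{2} + 2 A B e^{t} + B^{2} e^{2 t}
This must equal f(x, t) identically; expanded, f = 9 e^{2 t} + 18 e^{t} + 9.
Matching coefficients of the independent functions:
  [constant term]:  A^{2} = 9
  [e^{t}]:  2 A B = 18
  [e^{2 t}]:  B^{2} = 9
These equations allow (A, B) = (-3, -3) or (3, 3).
Impose the point condition(s):
  u(0, 0) = 3  ⟹  B = 3
Only A = 3, B = 3 satisfies everything.
Hence u(x, t) = 3 t + 3 e^{t}.

Answer: u(x, t) = 3 t + 3 e^{t}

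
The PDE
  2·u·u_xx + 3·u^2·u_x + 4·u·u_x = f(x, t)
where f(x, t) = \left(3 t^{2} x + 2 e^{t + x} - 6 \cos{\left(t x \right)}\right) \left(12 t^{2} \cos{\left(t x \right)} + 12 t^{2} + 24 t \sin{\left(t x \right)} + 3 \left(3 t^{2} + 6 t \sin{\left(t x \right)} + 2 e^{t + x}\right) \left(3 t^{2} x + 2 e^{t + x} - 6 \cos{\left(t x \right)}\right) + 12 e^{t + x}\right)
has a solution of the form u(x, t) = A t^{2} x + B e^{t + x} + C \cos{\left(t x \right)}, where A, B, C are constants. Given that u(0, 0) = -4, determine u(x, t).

Answer: u(x, t) = 3 t^{2} x + 2 e^{t + x} - 6 \cos{\left(t x \right)}

Derivation:
Substitute the ansatz u = A t^{2} x + B e^{t + x} + C \cos{\left(t x \right)} into the left-hand side.
Derivatives of the ansatz:
  u_xx = B e^{t} e^{x} - C t^{2} \cos{\left(t x \right)}
  u_x = A t^{2} + B e^{t} e^{x} - C t \sin{\left(t x \right)}
Term by term:
  2·u·u_xx = 2 A B t^{2} x e^{t} e^{x} - 2 A C t^{4} x \cos{\left(t x \right)} + 2 B^{2} e^{2 t} e^{2 x} - 2 B C t^{2} e^{t} e^{x} \cos{\left(t x \right)} + 2 B C e^{t} e^{x} \cos{\left(t x \right)} - 2 C^{2} t^{2} \cos^{2}{\left(t x \right)}
  3·u^2·u_x = 3 A^{3} t^{6} x^{2} + 3 A^{2} B t^{4} x^{2} e^{t} e^{x} + 6 A^{2} B t^{4} x e^{t} e^{x} - 3 A^{2} C t^{5} x^{2} \sin{\left(t x \right)} + 6 A^{2} C t^{4} x \cos{\left(t x \right)} + 6 A B^{2} t^{2} x e^{2 t} e^{2 x} + 3 A B^{2} t^{2} e^{2 t} e^{2 x} - 6 A B C t^{3} x e^{t} e^{x} \sin{\left(t x \right)} + 6 A B C t^{2} x e^{t} e^{x} \cos{\left(t x \right)} + 6 A B C t^{2} e^{t} e^{x} \cos{\left(t x \right)} - 6 A C^{2} t^{3} x \sin{\left(t x \right)} \cos{\left(t x \right)} + 3 A C^{2} t^{2} \cos^{2}{\left(t x \right)} + 3 B^{3} e^{3 t} e^{3 x} - 3 B^{2} C t e^{2 t} e^{2 x} \sin{\left(t x \right)} + 6 B^{2} C e^{2 t} e^{2 x} \cos{\left(t x \right)} - 6 B C^{2} t e^{t} e^{x} \sin{\left(t x \right)} \cos{\left(t x \right)} + 3 B C^{2} e^{t} e^{x} \cos^{2}{\left(t x \right)} - 3 C^{3} t \sin{\left(t x \right)} \cos^{2}{\left(t x \right)}
  4·u·u_x = 4 A^{2} t^{4} x + 4 A B t^{2} x e^{t} e^{x} + 4 A B t^{2} e^{t} e^{x} - 4 A C t^{3} x \sin{\left(t x \right)} + 4 A C t^{2} \cos{\left(t x \right)} + 4 B^{2} e^{2 t} e^{2 x} - 4 B C t e^{t} e^{x} \sin{\left(t x \right)} + 4 B C e^{t} e^{x} \cos{\left(t x \right)} - 4 C^{2} t \sin{\left(t x \right)} \cos{\left(t x \right)}
Sum these and collect like terms in the independent variables.
This must equal f(x, t) identically; expanded, f = 81 t^{6} x^{2} + 162 t^{5} x^{2} \sin{\left(t x \right)} + 54 t^{4} x^{2} e^{t} e^{x} + 108 t^{4} x e^{t} e^{x} - 288 t^{4} x \cos{\left(t x \right)} + 36 t^{4} x + 216 t^{3} x e^{t} e^{x} \sin{\left(t x \right)} - 648 t^{3} x \sin{\left(t x \right)} \cos{\left(t x \right)} + 72 t^{3} x \sin{\left(t x \right)} + 72 t^{2} x e^{2 t} e^{2 x} - 216 t^{2} x e^{t} e^{x} \cos{\left(t x \right)} + 36 t^{2} x e^{t} e^{x} + 36 t^{2} e^{2 t} e^{2 x} - 192 t^{2} e^{t} e^{x} \cos{\left(t x \right)} + 24 t^{2} e^{t} e^{x} + 252 t^{2} \cos^{2}{\left(t x \right)} - 72 t^{2} \cos{\left(t x \right)} + 72 t e^{2 t} e^{2 x} \sin{\left(t x \right)} - 432 t e^{t} e^{x} \sin{\left(t x \right)} \cos{\left(t x \right)} + 48 t e^{t} e^{x} \sin{\left(t x \right)} + 648 t \sin{\left(t x \right)} \cos^{2}{\left(t x \right)} - 144 t \sin{\left(t x \right)} \cos{\left(t x \right)} + 24 e^{3 t} e^{3 x} - 144 e^{2 t} e^{2 x} \cos{\left(t x \right)} + 24 e^{2 t} e^{2 x} + 216 e^{t} e^{x} \cos^{2}{\left(t x \right)} - 72 e^{t} e^{x} \cos{\left(t x \right)}.
Matching coefficients of the independent functions:
(each divided by its leading coefficient; functions giving the same equation are listed together)
  [t^{2} \cos{\left(t x \right)}, t^{3} x \sin{\left(t x \right)}]:  A C + 18 = 0
  [t^{2} \cos^{2}{\left(t x \right)}]:  A C^{2} - \frac{2 C^{2}}{3} - 84 = 0
  [t^{4} x]:  A^{2} - 9 = 0
  [t^{6} x^{2}]:  A^{3} - 27 = 0
  [e^{2 t} e^{2 x}]:  B^{2} - 4 = 0
  [e^{3 t} e^{3 x}]:  B^{3} - 8 = 0
  [t \sin{\left(t x \right)} \cos{\left(t x \right)}]:  C^{2} - 36 = 0
  [t \sin{\left(t x \right)} \cos^{2}{\left(t x \right)}]:  C^{3} + 216 = 0
  [t^{2} e^{t} e^{x}, t^{2} x e^{t} e^{x}]:  A B - 6 = 0
  [t^{2} e^{2 t} e^{2 x}, t^{2} x e^{2 t} e^{2 x}]:  A B^{2} - 12 = 0
  [t^{4} x \cos{\left(t x \right)}]:  A^{2} C - \frac{A C}{3} + 48 = 0
  [t^{5} x^{2} \sin{\left(t x \right)}]:  A^{2} C + 54 = 0
  [e^{t} e^{x} \cos{\left(t x \right)}, t e^{t} e^{x} \sin{\left(t x \right)}]:  B C + 12 = 0
  [e^{t} e^{x} \cos^{2}{\left(t x \right)}, t e^{t} e^{x} \sin{\left(t x \right)} \cos{\left(t x \right)}]:  B C^{2} - 72 = 0
  [e^{2 t} e^{2 x} \cos{\left(t x \right)}, t e^{2 t} e^{2 x} \sin{\left(t x \right)}]:  B^{2} C + 24 = 0
  [t^{2} e^{t} e^{x} \cos{\left(t x \right)}]:  A B C - \frac{B C}{3} + 32 = 0
  [t^{3} x \sin{\left(t x \right)} \cos{\left(t x \right)}]:  A C^{2} - 108 = 0
  [t^{4} x e^{t} e^{x}, t^{4} x^{2} e^{t} e^{x}]:  A^{2} B - 18 = 0
  [t^{2} x e^{t} e^{x} \cos{\left(t x \right)}, t^{3} x e^{t} e^{x} \sin{\left(t x \right)}]:  A B C + 36 = 0
Solving: A = 3, B = 2, C = -6.
Check against the point condition:
  u(0, 0) = -4  ⟹  B + C = -4  ✓
Hence u(x, t) = 3 t^{2} x + 2 e^{t + x} - 6 \cos{\left(t x \right)}.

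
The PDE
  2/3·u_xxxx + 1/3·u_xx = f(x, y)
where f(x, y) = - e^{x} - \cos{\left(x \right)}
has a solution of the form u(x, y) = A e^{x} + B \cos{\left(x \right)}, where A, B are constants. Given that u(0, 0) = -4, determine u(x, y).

Answer: u(x, y) = - e^{x} - 3 \cos{\left(x \right)}

Derivation:
Substitute the ansatz u = A e^{x} + B \cos{\left(x \right)} into the left-hand side.
Derivatives of the ansatz:
  u_xxxx = A e^{x} + B \cos{\left(x \right)}
  u_xx = A e^{x} - B \cos{\left(x \right)}
Term by term:
  2/3·u_xxxx = \frac{2 A e^{x}}{3} + \frac{2 B \cos{\left(x \right)}}{3}
  1/3·u_xx = \frac{A e^{x}}{3} - \frac{B \cos{\left(x \right)}}{3}
So the left-hand side equals
  A e^{x} + \frac{B \cos{\left(x \right)}}{3}
This must equal f(x, y) = - e^{x} - \cos{\left(x \right)} identically.
Matching coefficients of the independent functions:
  [e^{x}]:  A = -1
  [\cos{\left(x \right)}]:  \frac{B}{3} = -1
Solving: A = -1, B = -3.
Check against the point condition:
  u(0, 0) = -4  ⟹  A + B = -4  ✓
Hence u(x, y) = - e^{x} - 3 \cos{\left(x \right)}.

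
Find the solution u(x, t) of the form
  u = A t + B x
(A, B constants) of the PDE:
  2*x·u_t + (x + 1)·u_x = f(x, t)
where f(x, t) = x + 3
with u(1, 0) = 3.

Substitute the ansatz u = A t + B x into the left-hand side.
Derivatives of the ansatz:
  u_t = A
  u_x = B
Term by term:
  2*x·u_t = 2 A x
  (x + 1)·u_x = B x + B
So the left-hand side equals
  2 A x + B x + B
This must equal f(x, t) = x + 3 identically.
Matching coefficients of the independent functions:
  [constant term]:  B = 3
  [x]:  2 A + B = 1
Solving: A = -1, B = 3.
Check against the point condition:
  u(1, 0) = 3  ⟹  B = 3  ✓
Hence u(x, t) = - t + 3 x.

Answer: u(x, t) = - t + 3 x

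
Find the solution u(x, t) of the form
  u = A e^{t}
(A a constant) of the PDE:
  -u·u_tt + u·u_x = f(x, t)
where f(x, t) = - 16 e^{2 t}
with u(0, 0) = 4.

Substitute the ansatz u = A e^{t} into the left-hand side.
Derivatives of the ansatz:
  u_tt = A e^{t}
  u_x = 0
Term by term:
  -u·u_tt = - A^{2} e^{2 t}
  u·u_x = 0
So the left-hand side equals
  - A^{2} e^{2 t}
This must equal f(x, t) = - 16 e^{2 t} identically.
Matching coefficients of the independent functions:
  [e^{2 t}]:  - A^{2} = -16
These equations allow (A) = (-4) or (4).
Impose the point condition(s):
  u(0, 0) = 4  ⟹  A = 4
Only A = 4 satisfies everything.
Hence u(x, t) = 4 e^{t}.

Answer: u(x, t) = 4 e^{t}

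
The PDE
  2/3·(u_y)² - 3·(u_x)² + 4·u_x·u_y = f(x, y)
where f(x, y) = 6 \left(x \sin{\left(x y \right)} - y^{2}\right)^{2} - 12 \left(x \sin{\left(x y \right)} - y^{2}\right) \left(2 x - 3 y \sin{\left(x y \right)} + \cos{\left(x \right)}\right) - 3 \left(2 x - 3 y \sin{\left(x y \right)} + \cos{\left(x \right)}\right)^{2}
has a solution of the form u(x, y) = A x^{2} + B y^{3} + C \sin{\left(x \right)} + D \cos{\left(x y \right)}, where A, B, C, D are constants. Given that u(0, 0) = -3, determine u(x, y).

Substitute the ansatz u = A x^{2} + B y^{3} + C \sin{\left(x \right)} + D \cos{\left(x y \right)} into the left-hand side.
Derivatives of the ansatz:
  u_y = 3 B y^{2} - D x \sin{\left(x y \right)}
  u_x = 2 A x + C \cos{\left(x \right)} - D y \sin{\left(x y \right)}
Term by term:
  2/3·(u_y)² = 6 B^{2} y^{4} - 4 B D x y^{2} \sin{\left(x y \right)} + \frac{2 D^{2} x^{2} \sin^{2}{\left(x y \right)}}{3}
  -3·(u_x)² = - 12 A^{2} x^{2} - 12 A C x \cos{\left(x \right)} + 12 A D x y \sin{\left(x y \right)} - 3 C^{2} \cos^{2}{\left(x \right)} + 6 C D y \sin{\left(x y \right)} \cos{\left(x \right)} - 3 D^{2} y^{2} \sin^{2}{\left(x y \right)}
  4·u_x·u_y = 24 A B x y^{2} - 8 A D x^{2} \sin{\left(x y \right)} + 12 B C y^{2} \cos{\left(x \right)} - 12 B D y^{3} \sin{\left(x y \right)} - 4 C D x \sin{\left(x y \right)} \cos{\left(x \right)} + 4 D^{2} x y \sin^{2}{\left(x y \right)}
So the left-hand side equals
  - 12 A^{2} x^{2} + 24 A B x y^{2} - 12 A C x \cos{\left(x \right)} - 8 A D x^{2} \sin{\left(x y \right)} + 12 A D x y \sin{\left(x y \right)} + 6 B^{2} y^{4} + 12 B C y^{2} \cos{\left(x \right)} - 4 B D x y^{2} \sin{\left(x y \right)} - 12 B D y^{3} \sin{\left(x y \right)} - 3 C^{2} \cos^{2}{\left(x \right)} - 4 C D x \sin{\left(x y \right)} \cos{\left(x \right)} + 6 C D y \sin{\left(x y \right)} \cos{\left(x \right)} + \frac{2 D^{2} x^{2} \sin^{2}{\left(x y \right)}}{3} + 4 D^{2} x y \sin^{2}{\left(x y \right)} - 3 D^{2} y^{2} \sin^{2}{\left(x y \right)}
This must equal f(x, y) identically; expanded, f = 6 x^{2} \sin^{2}{\left(x y \right)} - 24 x^{2} \sin{\left(x y \right)} - 12 x^{2} - 12 x y^{2} \sin{\left(x y \right)} + 24 x y^{2} + 36 x y \sin^{2}{\left(x y \right)} + 36 x y \sin{\left(x y \right)} - 12 x \sin{\left(x y \right)} \cos{\left(x \right)} - 12 x \cos{\left(x \right)} + 6 y^{4} - 36 y^{3} \sin{\left(x y \right)} - 27 y^{2} \sin^{2}{\left(x y \right)} + 12 y^{2} \cos{\left(x \right)} + 18 y \sin{\left(x y \right)} \cos{\left(x \right)} - 3 \cos^{2}{\left(x \right)}.
Matching coefficients of the independent functions:
(each divided by its leading coefficient; functions giving the same equation are listed together)
  [x^{2}]:  A^{2} - 1 = 0
  [y^{4}]:  B^{2} - 1 = 0
  [x y^{2}]:  A B - 1 = 0
  [x \cos{\left(x \right)}]:  A C - 1 = 0
  [x^{2} \sin{\left(x y \right)}, x y \sin{\left(x y \right)}]:  A D - 3 = 0
  [x^{2} \sin^{2}{\left(x y \right)}, y^{2} \sin^{2}{\left(x y \right)}, x y \sin^{2}{\left(x y \right)}]:  D^{2} - 9 = 0
  [y^{2} \cos{\left(x \right)}]:  B C - 1 = 0
  [y^{3} \sin{\left(x y \right)}, x y^{2} \sin{\left(x y \right)}]:  B D - 3 = 0
  [x \sin{\left(x y \right)} \cos{\left(x \right)}, y \sin{\left(x y \right)} \cos{\left(x \right)}]:  C D - 3 = 0
  [\cos^{2}{\left(x \right)}]:  C^{2} - 1 = 0
These equations allow (A, B, C, D) = (-1, -1, -1, -3) or (1, 1, 1, 3).
Impose the point condition(s):
  u(0, 0) = -3  ⟹  D = -3
Only A = -1, B = -1, C = -1, D = -3 satisfies everything.
Hence u(x, y) = - x^{2} - y^{3} - \sin{\left(x \right)} - 3 \cos{\left(x y \right)}.

Answer: u(x, y) = - x^{2} - y^{3} - \sin{\left(x \right)} - 3 \cos{\left(x y \right)}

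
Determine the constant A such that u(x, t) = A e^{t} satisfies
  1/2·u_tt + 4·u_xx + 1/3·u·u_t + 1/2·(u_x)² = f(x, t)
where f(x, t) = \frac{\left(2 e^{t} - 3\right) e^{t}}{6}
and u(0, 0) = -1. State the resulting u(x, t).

Substitute the ansatz u = A e^{t} into the left-hand side.
Derivatives of the ansatz:
  u_tt = A e^{t}
  u_xx = 0
  u_t = A e^{t}
  u_x = 0
Term by term:
  1/2·u_tt = \frac{A e^{t}}{2}
  4·u_xx = 0
  1/3·u·u_t = \frac{A^{2} e^{2 t}}{3}
  1/2·(u_x)² = 0
So the left-hand side equals
  \frac{A^{2} e^{2 t}}{3} + \frac{A e^{t}}{2}
This must equal f(x, t) identically; expanded, f = \frac{e^{2 t}}{3} - \frac{e^{t}}{2}.
Matching coefficients of the independent functions:
  [e^{t}]:  \frac{A}{2} = - \frac{1}{2}
  [e^{2 t}]:  \frac{A^{2}}{3} = \frac{1}{3}
Solving: A = -1.
Check against the point condition:
  u(0, 0) = -1  ⟹  A = -1  ✓
Hence u(x, t) = - e^{t}.

Answer: u(x, t) = - e^{t}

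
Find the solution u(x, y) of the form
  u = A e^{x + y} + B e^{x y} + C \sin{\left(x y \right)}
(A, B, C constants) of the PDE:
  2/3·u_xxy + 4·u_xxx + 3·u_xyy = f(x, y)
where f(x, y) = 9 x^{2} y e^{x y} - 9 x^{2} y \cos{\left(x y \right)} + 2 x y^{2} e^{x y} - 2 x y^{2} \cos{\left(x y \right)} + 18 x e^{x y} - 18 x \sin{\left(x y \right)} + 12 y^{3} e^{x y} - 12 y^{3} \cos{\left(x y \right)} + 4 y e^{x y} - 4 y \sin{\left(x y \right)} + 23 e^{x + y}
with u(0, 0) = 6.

Substitute the ansatz u = A e^{x + y} + B e^{x y} + C \sin{\left(x y \right)} into the left-hand side.
Derivatives of the ansatz:
  u_xxy = A e^{x} e^{y} + B x y^{2} e^{x y} + 2 B y e^{x y} - C x y^{2} \cos{\left(x y \right)} - 2 C y \sin{\left(x y \right)}
  u_xxx = A e^{x} e^{y} + B y^{3} e^{x y} - C y^{3} \cos{\left(x y \right)}
  u_xyy = A e^{x} e^{y} + B x^{2} y e^{x y} + 2 B x e^{x y} - C x^{2} y \cos{\left(x y \right)} - 2 C x \sin{\left(x y \right)}
Term by term:
  2/3·u_xxy = \frac{2 A e^{x} e^{y}}{3} + \frac{2 B x y^{2} e^{x y}}{3} + \frac{4 B y e^{x y}}{3} - \frac{2 C x y^{2} \cos{\left(x y \right)}}{3} - \frac{4 C y \sin{\left(x y \right)}}{3}
  4·u_xxx = 4 A e^{x} e^{y} + 4 B y^{3} e^{x y} - 4 C y^{3} \cos{\left(x y \right)}
  3·u_xyy = 3 A e^{x} e^{y} + 3 B x^{2} y e^{x y} + 6 B x e^{x y} - 3 C x^{2} y \cos{\left(x y \right)} - 6 C x \sin{\left(x y \right)}
So the left-hand side equals
  \frac{23 A e^{x} e^{y}}{3} + 3 B x^{2} y e^{x y} + \frac{2 B x y^{2} e^{x y}}{3} + 6 B x e^{x y} + 4 B y^{3} e^{x y} + \frac{4 B y e^{x y}}{3} - 3 C x^{2} y \cos{\left(x y \right)} - \frac{2 C x y^{2} \cos{\left(x y \right)}}{3} - 6 C x \sin{\left(x y \right)} - 4 C y^{3} \cos{\left(x y \right)} - \frac{4 C y \sin{\left(x y \right)}}{3}
This must equal f(x, y) identically; expanded, f = 9 x^{2} y e^{x y} - 9 x^{2} y \cos{\left(x y \right)} + 2 x y^{2} e^{x y} - 2 x y^{2} \cos{\left(x y \right)} + 18 x e^{x y} - 18 x \sin{\left(x y \right)} + 12 y^{3} e^{x y} - 12 y^{3} \cos{\left(x y \right)} + 4 y e^{x y} - 4 y \sin{\left(x y \right)} + 23 e^{x} e^{y}.
Matching coefficients of the independent functions:
  [x e^{x y}]:  6 B = 18
  [x \sin{\left(x y \right)}]:  - 6 C = -18
  [y e^{x y}]:  \frac{4 B}{3} = 4
  [y \sin{\left(x y \right)}]:  - \frac{4 C}{3} = -4
  [y^{3} e^{x y}]:  4 B = 12
  [y^{3} \cos{\left(x y \right)}]:  - 4 C = -12
  [e^{x} e^{y}]:  \frac{23 A}{3} = 23
  [x y^{2} e^{x y}]:  \frac{2 B}{3} = 2
  [x y^{2} \cos{\left(x y \right)}]:  - \frac{2 C}{3} = -2
  [x^{2} y e^{x y}]:  3 B = 9
  [x^{2} y \cos{\left(x y \right)}]:  - 3 C = -9
Solving: A = 3, B = 3, C = 3.
Check against the point condition:
  u(0, 0) = 6  ⟹  A + B = 6  ✓
Hence u(x, y) = 3 e^{x y} + 3 e^{x + y} + 3 \sin{\left(x y \right)}.

Answer: u(x, y) = 3 e^{x y} + 3 e^{x + y} + 3 \sin{\left(x y \right)}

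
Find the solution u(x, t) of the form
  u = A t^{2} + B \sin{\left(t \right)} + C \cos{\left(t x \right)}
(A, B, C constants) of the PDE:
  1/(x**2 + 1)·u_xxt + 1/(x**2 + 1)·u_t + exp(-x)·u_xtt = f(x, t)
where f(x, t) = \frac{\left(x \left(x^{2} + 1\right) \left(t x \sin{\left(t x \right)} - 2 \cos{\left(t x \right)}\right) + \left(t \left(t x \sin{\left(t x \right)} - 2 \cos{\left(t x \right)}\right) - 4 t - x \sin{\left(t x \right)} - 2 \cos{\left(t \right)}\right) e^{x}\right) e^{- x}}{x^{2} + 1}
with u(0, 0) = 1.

Substitute the ansatz u = A t^{2} + B \sin{\left(t \right)} + C \cos{\left(t x \right)} into the left-hand side.
Derivatives of the ansatz:
  u_xxt = C t^{2} x \sin{\left(t x \right)} - 2 C t \cos{\left(t x \right)}
  u_t = 2 A t + B \cos{\left(t \right)} - C x \sin{\left(t x \right)}
  u_xtt = C t x^{2} \sin{\left(t x \right)} - 2 C x \cos{\left(t x \right)}
Term by term:
  1/(x**2 + 1)·u_xxt = \frac{C t^{2} x \sin{\left(t x \right)}}{x^{2} + 1} - \frac{2 C t \cos{\left(t x \right)}}{x^{2} + 1}
  1/(x**2 + 1)·u_t = \frac{2 A t}{x^{2} + 1} + \frac{B \cos{\left(t \right)}}{x^{2} + 1} - \frac{C x \sin{\left(t x \right)}}{x^{2} + 1}
  exp(-x)·u_xtt = C t x^{2} e^{- x} \sin{\left(t x \right)} - 2 C x e^{- x} \cos{\left(t x \right)}
So the left-hand side equals
  \frac{2 A t}{x^{2} + 1} + \frac{B \cos{\left(t \right)}}{x^{2} + 1} + \frac{C t^{2} x \sin{\left(t x \right)}}{x^{2} + 1} + C t x^{2} e^{- x} \sin{\left(t x \right)} - \frac{2 C t \cos{\left(t x \right)}}{x^{2} + 1} - 2 C x e^{- x} \cos{\left(t x \right)} - \frac{C x \sin{\left(t x \right)}}{x^{2} + 1}
This must equal f(x, t) identically; expanded, f = \frac{t^{2} x \sin{\left(t x \right)}}{x^{2} + 1} + t x^{2} e^{- x} \sin{\left(t x \right)} - \frac{2 t \cos{\left(t x \right)}}{x^{2} + 1} - \frac{4 t}{x^{2} + 1} - 2 x e^{- x} \cos{\left(t x \right)} - \frac{x \sin{\left(t x \right)}}{x^{2} + 1} - \frac{2 \cos{\left(t \right)}}{x^{2} + 1}.
Matching coefficients of the independent functions:
  [\frac{t}{x^{2} + 1}]:  2 A = -4
  [\frac{\cos{\left(t \right)}}{x^{2} + 1}]:  B = -2
  [\frac{t \cos{\left(t x \right)}}{x^{2} + 1}, x e^{- x} \cos{\left(t x \right)}]:  - 2 C = -2
  [\frac{x \sin{\left(t x \right)}}{x^{2} + 1}]:  - C = -1
  [t x^{2} e^{- x} \sin{\left(t x \right)}, \frac{t^{2} x \sin{\left(t x \right)}}{x^{2} + 1}]:  C = 1
Solving: A = -2, B = -2, C = 1.
Check against the point condition:
  u(0, 0) = 1  ⟹  C = 1  ✓
Hence u(x, t) = - 2 t^{2} - 2 \sin{\left(t \right)} + \cos{\left(t x \right)}.

Answer: u(x, t) = - 2 t^{2} - 2 \sin{\left(t \right)} + \cos{\left(t x \right)}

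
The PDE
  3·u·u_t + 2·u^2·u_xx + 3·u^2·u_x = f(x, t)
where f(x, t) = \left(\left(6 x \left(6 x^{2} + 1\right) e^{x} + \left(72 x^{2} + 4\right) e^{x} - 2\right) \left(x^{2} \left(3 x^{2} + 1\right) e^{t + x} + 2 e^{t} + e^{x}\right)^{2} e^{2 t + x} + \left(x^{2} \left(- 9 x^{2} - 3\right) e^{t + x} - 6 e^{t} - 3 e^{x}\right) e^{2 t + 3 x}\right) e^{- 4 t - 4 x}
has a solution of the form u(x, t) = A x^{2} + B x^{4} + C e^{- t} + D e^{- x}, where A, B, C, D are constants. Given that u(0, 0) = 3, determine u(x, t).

Answer: u(x, t) = 3 x^{4} + x^{2} + 2 e^{- x} + e^{- t}

Derivation:
Substitute the ansatz u = A x^{2} + B x^{4} + C e^{- t} + D e^{- x} into the left-hand side.
Derivatives of the ansatz:
  u_t = - C e^{- t}
  u_xx = 2 A + 12 B x^{2} + D e^{- x}
  u_x = 2 A x + 4 B x^{3} - D e^{- x}
Term by term:
  3·u·u_t = - 3 A C x^{2} e^{- t} - 3 B C x^{4} e^{- t} - 3 C^{2} e^{- 2 t} - 3 C D e^{- t} e^{- x}
  2·u^2·u_xx = 4 A^{3} x^{4} + 32 A^{2} B x^{6} + 8 A^{2} C x^{2} e^{- t} + 2 A^{2} D x^{4} e^{- x} + 8 A^{2} D x^{2} e^{- x} + 52 A B^{2} x^{8} + 56 A B C x^{4} e^{- t} + 4 A B D x^{6} e^{- x} + 56 A B D x^{4} e^{- x} + 4 A C^{2} e^{- 2 t} + 4 A C D x^{2} e^{- t} e^{- x} + 8 A C D e^{- t} e^{- x} + 4 A D^{2} x^{2} e^{- 2 x} + 4 A D^{2} e^{- 2 x} + 24 B^{3} x^{10} + 48 B^{2} C x^{6} e^{- t} + 2 B^{2} D x^{8} e^{- x} + 48 B^{2} D x^{6} e^{- x} + 24 B C^{2} x^{2} e^{- 2 t} + 4 B C D x^{4} e^{- t} e^{- x} + 48 B C D x^{2} e^{- t} e^{- x} + 4 B D^{2} x^{4} e^{- 2 x} + 24 B D^{2} x^{2} e^{- 2 x} + 2 C^{2} D e^{- 2 t} e^{- x} + 4 C D^{2} e^{- t} e^{- 2 x} + 2 D^{3} e^{- 3 x}
  3·u^2·u_x = 6 A^{3} x^{5} + 24 A^{2} B x^{7} + 12 A^{2} C x^{3} e^{- t} - 3 A^{2} D x^{4} e^{- x} + 12 A^{2} D x^{3} e^{- x} + 30 A B^{2} x^{9} + 36 A B C x^{5} e^{- t} - 6 A B D x^{6} e^{- x} + 36 A B D x^{5} e^{- x} + 6 A C^{2} x e^{- 2 t} - 6 A C D x^{2} e^{- t} e^{- x} + 12 A C D x e^{- t} e^{- x} - 6 A D^{2} x^{2} e^{- 2 x} + 6 A D^{2} x e^{- 2 x} + 12 B^{3} x^{11} + 24 B^{2} C x^{7} e^{- t} - 3 B^{2} D x^{8} e^{- x} + 24 B^{2} D x^{7} e^{- x} + 12 B C^{2} x^{3} e^{- 2 t} - 6 B C D x^{4} e^{- t} e^{- x} + 24 B C D x^{3} e^{- t} e^{- x} - 6 B D^{2} x^{4} e^{- 2 x} + 12 B D^{2} x^{3} e^{- 2 x} - 3 C^{2} D e^{- 2 t} e^{- x} - 6 C D^{2} e^{- t} e^{- 2 x} - 3 D^{3} e^{- 3 x}
Sum these and collect like terms in the independent variables.
This must equal f(x, t) identically; expanded, f = 324 x^{11} + 648 x^{10} + 270 x^{9} + 468 x^{8} - 18 x^{8} e^{- x} + 72 x^{7} + 432 x^{7} e^{- x} + 216 x^{7} e^{- t} + 96 x^{6} + 852 x^{6} e^{- x} + 432 x^{6} e^{- t} + 6 x^{5} + 216 x^{5} e^{- x} + 108 x^{5} e^{- t} + 4 x^{4} + 334 x^{4} e^{- x} - 24 x^{4} e^{- 2 x} + 159 x^{4} e^{- t} - 12 x^{4} e^{- t} e^{- x} + 24 x^{3} e^{- x} + 144 x^{3} e^{- 2 x} + 12 x^{3} e^{- t} + 144 x^{3} e^{- t} e^{- x} + 36 x^{3} e^{- 2 t} + 16 x^{2} e^{- x} + 280 x^{2} e^{- 2 x} + 5 x^{2} e^{- t} + 284 x^{2} e^{- t} e^{- x} + 72 x^{2} e^{- 2 t} + 24 x e^{- 2 x} + 24 x e^{- t} e^{- x} + 6 x e^{- 2 t} + 16 e^{- 2 x} - 8 e^{- 3 x} + 10 e^{- t} e^{- x} - 8 e^{- t} e^{- 2 x} + e^{- 2 t} - 2 e^{- 2 t} e^{- x}.
Matching coefficients of the independent functions:
(each divided by its leading coefficient; functions giving the same equation are listed together)
  [x^{4}, x^{5}]:  A^{3} - 1 = 0
  [x^{6}, x^{7}]:  A^{2} B - 3 = 0
  [x^{8}, x^{9}]:  A B^{2} - 9 = 0
  [x^{10}, x^{11}]:  B^{3} - 27 = 0
  [x e^{- 2 t}]:  A C^{2} - 1 = 0
  [x e^{- 2 x}, e^{- 2 x}]:  A D^{2} - 4 = 0
  [x^{2} e^{- 2 t}, x^{3} e^{- 2 t}]:  B C^{2} - 3 = 0
  [x^{2} e^{- t}]:  A^{2} C - \frac{3 A C}{8} - \frac{5}{8} = 0
  [x^{2} e^{- 2 x}]:  A D^{2} - 12 B D^{2} + 140 = 0
  [x^{2} e^{- x}, x^{3} e^{- x}]:  A^{2} D - 2 = 0
  [x^{3} e^{- t}]:  A^{2} C - 1 = 0
  [x^{3} e^{- 2 x}, x^{4} e^{- 2 x}]:  B D^{2} - 12 = 0
  [x^{4} e^{- t}]:  A B C - \frac{3 B C}{56} - \frac{159}{56} = 0
  [x^{4} e^{- x}]:  A^{2} D - 56 A B D + 334 = 0
  [x^{5} e^{- t}]:  A B C - 3 = 0
  [x^{5} e^{- x}]:  A B D - 6 = 0
  [x^{6} e^{- t}, x^{7} e^{- t}]:  B^{2} C - 9 = 0
  [x^{6} e^{- x}]:  A B D - 24 B^{2} D + 426 = 0
  [x^{7} e^{- x}, x^{8} e^{- x}]:  B^{2} D - 18 = 0
  [e^{- 2 t} e^{- x}]:  C^{2} D - 2 = 0
  [e^{- t} e^{- 2 x}]:  C D^{2} - 4 = 0
  [e^{- t} e^{- x}]:  A C D - \frac{3 C D}{8} - \frac{5}{4} = 0
  [x e^{- t} e^{- x}]:  A C D - 2 = 0
  [x^{2} e^{- t} e^{- x}]:  A C D - 24 B C D + 142 = 0
  [x^{3} e^{- t} e^{- x}, x^{4} e^{- t} e^{- x}]:  B C D - 6 = 0
  [e^{- 2 t}]:  A C^{2} - \frac{3 C^{2}}{4} - \frac{1}{4} = 0
  [e^{- 3 x}]:  D^{3} - 8 = 0
Solving: A = 1, B = 3, C = 1, D = 2.
Check against the point condition:
  u(0, 0) = 3  ⟹  C + D = 3  ✓
Hence u(x, t) = 3 x^{4} + x^{2} + 2 e^{- x} + e^{- t}.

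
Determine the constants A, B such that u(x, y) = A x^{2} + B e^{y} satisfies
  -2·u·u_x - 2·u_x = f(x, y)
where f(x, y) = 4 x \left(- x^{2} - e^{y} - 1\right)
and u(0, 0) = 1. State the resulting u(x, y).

Substitute the ansatz u = A x^{2} + B e^{y} into the left-hand side.
Derivatives of the ansatz:
  u_x = 2 A x
Term by term:
  -2·u·u_x = - 4 A^{2} x^{3} - 4 A B x e^{y}
  -2·u_x = - 4 A x
So the left-hand side equals
  - 4 A^{2} x^{3} - 4 A B x e^{y} - 4 A x
This must equal f(x, y) identically; expanded, f = - 4 x^{3} - 4 x e^{y} - 4 x.
Matching coefficients of the independent functions:
  [x]:  - 4 A = -4
  [x^{3}]:  - 4 A^{2} = -4
  [x e^{y}]:  - 4 A B = -4
Solving: A = 1, B = 1.
Check against the point condition:
  u(0, 0) = 1  ⟹  B = 1  ✓
Hence u(x, y) = x^{2} + e^{y}.

Answer: u(x, y) = x^{2} + e^{y}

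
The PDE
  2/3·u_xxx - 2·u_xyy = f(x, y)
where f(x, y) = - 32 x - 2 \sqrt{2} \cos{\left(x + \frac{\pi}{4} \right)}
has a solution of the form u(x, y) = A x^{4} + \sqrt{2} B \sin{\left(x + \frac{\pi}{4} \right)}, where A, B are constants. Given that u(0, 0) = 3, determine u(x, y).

Substitute the ansatz u = A x^{4} + \sqrt{2} B \sin{\left(x + \frac{\pi}{4} \right)} into the left-hand side.
Derivatives of the ansatz:
  u_xxx = 24 A x - \sqrt{2} B \cos{\left(x + \frac{\pi}{4} \right)}
  u_xyy = 0
Term by term:
  2/3·u_xxx = 16 A x - \frac{2 \sqrt{2} B \cos{\left(x + \frac{\pi}{4} \right)}}{3}
  -2·u_xyy = 0
So the left-hand side equals
  16 A x - \frac{2 \sqrt{2} B \cos{\left(x + \frac{\pi}{4} \right)}}{3}
This must equal f(x, y) = - 32 x - 2 \sqrt{2} \cos{\left(x + \frac{\pi}{4} \right)} identically.
Matching coefficients of the independent functions:
  [x]:  16 A = -32
  [\sqrt{2} \cos{\left(x + \frac{\pi}{4} \right)}]:  - \frac{2 B}{3} = -2
Solving: A = -2, B = 3.
Check against the point condition:
  u(0, 0) = 3  ⟹  B = 3  ✓
Hence u(x, y) = - 2 x^{4} + 3 \sqrt{2} \sin{\left(x + \frac{\pi}{4} \right)}.

Answer: u(x, y) = - 2 x^{4} + 3 \sqrt{2} \sin{\left(x + \frac{\pi}{4} \right)}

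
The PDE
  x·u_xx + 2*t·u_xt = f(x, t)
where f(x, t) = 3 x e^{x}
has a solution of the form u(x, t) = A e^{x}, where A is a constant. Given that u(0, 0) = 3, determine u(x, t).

Answer: u(x, t) = 3 e^{x}

Derivation:
Substitute the ansatz u = A e^{x} into the left-hand side.
Derivatives of the ansatz:
  u_xx = A e^{x}
  u_xt = 0
Term by term:
  x·u_xx = A x e^{x}
  2*t·u_xt = 0
So the left-hand side equals
  A x e^{x}
This must equal f(x, t) = 3 x e^{x} identically.
Matching coefficients of the independent functions:
  [x e^{x}]:  A = 3
Solving: A = 3.
Check against the point condition:
  u(0, 0) = 3  ⟹  A = 3  ✓
Hence u(x, t) = 3 e^{x}.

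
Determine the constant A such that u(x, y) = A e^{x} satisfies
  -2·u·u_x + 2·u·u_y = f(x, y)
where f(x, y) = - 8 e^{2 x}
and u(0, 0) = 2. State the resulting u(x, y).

Answer: u(x, y) = 2 e^{x}

Derivation:
Substitute the ansatz u = A e^{x} into the left-hand side.
Derivatives of the ansatz:
  u_x = A e^{x}
  u_y = 0
Term by term:
  -2·u·u_x = - 2 A^{2} e^{2 x}
  2·u·u_y = 0
So the left-hand side equals
  - 2 A^{2} e^{2 x}
This must equal f(x, y) = - 8 e^{2 x} identically.
Matching coefficients of the independent functions:
  [e^{2 x}]:  - 2 A^{2} = -8
These equations allow (A) = (-2) or (2).
Impose the point condition(s):
  u(0, 0) = 2  ⟹  A = 2
Only A = 2 satisfies everything.
Hence u(x, y) = 2 e^{x}.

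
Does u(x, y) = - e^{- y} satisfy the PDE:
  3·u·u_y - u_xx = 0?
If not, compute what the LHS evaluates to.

Evaluate each term of the left-hand side for u = - e^{- y}.
Derivatives:
  u_y = e^{- y}
  u_xx = 0
Terms:
  3·u·u_y = - 3 e^{- 2 y}
  -u_xx = 0
Sum: LHS = - 3 e^{- 2 y}
Given right-hand side: 0. Difference LHS − RHS = - 3 e^{- 2 y} ≠ 0, so u is not a solution.

Answer: No, the LHS evaluates to - 3 e^{- 2 y}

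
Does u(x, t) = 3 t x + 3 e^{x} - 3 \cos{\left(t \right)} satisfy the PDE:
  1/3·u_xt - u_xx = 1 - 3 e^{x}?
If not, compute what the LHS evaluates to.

Evaluate each term of the left-hand side for u = 3 t x + 3 e^{x} - 3 \cos{\left(t \right)}.
Derivatives:
  u_xt = 3
  u_xx = 3 e^{x}
Terms:
  1/3·u_xt = 1
  -u_xx = - 3 e^{x}
Sum: LHS = 1 - 3 e^{x}
This is exactly the given right-hand side, so u is a solution.

Answer: Yes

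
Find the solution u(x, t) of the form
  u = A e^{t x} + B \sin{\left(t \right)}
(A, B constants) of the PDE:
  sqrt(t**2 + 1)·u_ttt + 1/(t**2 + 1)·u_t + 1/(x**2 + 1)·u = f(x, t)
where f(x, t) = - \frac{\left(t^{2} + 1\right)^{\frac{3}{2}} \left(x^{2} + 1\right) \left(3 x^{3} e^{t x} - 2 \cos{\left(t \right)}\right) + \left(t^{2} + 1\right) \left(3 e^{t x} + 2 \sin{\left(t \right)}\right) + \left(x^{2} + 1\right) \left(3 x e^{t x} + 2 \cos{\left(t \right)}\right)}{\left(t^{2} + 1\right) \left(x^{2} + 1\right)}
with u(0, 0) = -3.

Answer: u(x, t) = - 3 e^{t x} - 2 \sin{\left(t \right)}

Derivation:
Substitute the ansatz u = A e^{t x} + B \sin{\left(t \right)} into the left-hand side.
Derivatives of the ansatz:
  u_ttt = A x^{3} e^{t x} - B \cos{\left(t \right)}
  u_t = A x e^{t x} + B \cos{\left(t \right)}
Term by term:
  sqrt(t**2 + 1)·u_ttt = A x^{3} \sqrt{t^{2} + 1} e^{t x} - B \sqrt{t^{2} + 1} \cos{\left(t \right)}
  1/(t**2 + 1)·u_t = \frac{A x e^{t x}}{t^{2} + 1} + \frac{B \cos{\left(t \right)}}{t^{2} + 1}
  1/(x**2 + 1)·u = \frac{A e^{t x}}{x^{2} + 1} + \frac{B \sin{\left(t \right)}}{x^{2} + 1}
So the left-hand side equals
  A x^{3} \sqrt{t^{2} + 1} e^{t x} + \frac{A x e^{t x}}{t^{2} + 1} + \frac{A e^{t x}}{x^{2} + 1} - B \sqrt{t^{2} + 1} \cos{\left(t \right)} + \frac{B \sin{\left(t \right)}}{x^{2} + 1} + \frac{B \cos{\left(t \right)}}{t^{2} + 1}
This must equal f(x, t) identically; expanded, f = - 3 x^{3} \sqrt{t^{2} + 1} e^{t x} - \frac{3 x e^{t x}}{t^{2} + 1} + 2 \sqrt{t^{2} + 1} \cos{\left(t \right)} - \frac{3 e^{t x}}{x^{2} + 1} - \frac{2 \sin{\left(t \right)}}{x^{2} + 1} - \frac{2 \cos{\left(t \right)}}{t^{2} + 1}.
Matching coefficients of the independent functions:
  [\frac{\cos{\left(t \right)}}{t^{2} + 1}, \frac{\sin{\left(t \right)}}{x^{2} + 1}]:  B = -2
  [\sqrt{t^{2} + 1} \cos{\left(t \right)}]:  - B = 2
  [\frac{e^{t x}}{x^{2} + 1}, \frac{x e^{t x}}{t^{2} + 1}, x^{3} \sqrt{t^{2} + 1} e^{t x}]:  A = -3
Solving: A = -3, B = -2.
Check against the point condition:
  u(0, 0) = -3  ⟹  A = -3  ✓
Hence u(x, t) = - 3 e^{t x} - 2 \sin{\left(t \right)}.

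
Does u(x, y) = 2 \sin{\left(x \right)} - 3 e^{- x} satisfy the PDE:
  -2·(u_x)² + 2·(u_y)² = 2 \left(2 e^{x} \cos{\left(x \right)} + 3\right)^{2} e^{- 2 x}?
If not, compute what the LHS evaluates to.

Answer: No, the LHS evaluates to - 2 \left(2 e^{x} \cos{\left(x \right)} + 3\right)^{2} e^{- 2 x}

Derivation:
Evaluate each term of the left-hand side for u = 2 \sin{\left(x \right)} - 3 e^{- x}.
Derivatives:
  u_x = 2 \cos{\left(x \right)} + 3 e^{- x}
  u_y = 0
Terms:
  -2·(u_x)² = - 2 \left(2 e^{x} \cos{\left(x \right)} + 3\right)^{2} e^{- 2 x}
  2·(u_y)² = 0
Sum: LHS = - 2 \left(2 e^{x} \cos{\left(x \right)} + 3\right)^{2} e^{- 2 x}
Given right-hand side: 2 \left(2 e^{x} \cos{\left(x \right)} + 3\right)^{2} e^{- 2 x}. Difference LHS − RHS = - 4 \left(2 e^{x} \cos{\left(x \right)} + 3\right)^{2} e^{- 2 x} ≠ 0, so u is not a solution.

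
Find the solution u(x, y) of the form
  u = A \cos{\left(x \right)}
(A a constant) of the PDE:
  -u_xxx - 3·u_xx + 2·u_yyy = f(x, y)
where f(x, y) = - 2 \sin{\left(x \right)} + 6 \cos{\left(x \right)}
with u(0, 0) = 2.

Substitute the ansatz u = A \cos{\left(x \right)} into the left-hand side.
Derivatives of the ansatz:
  u_xxx = A \sin{\left(x \right)}
  u_xx = - A \cos{\left(x \right)}
  u_yyy = 0
Term by term:
  -u_xxx = - A \sin{\left(x \right)}
  -3·u_xx = 3 A \cos{\left(x \right)}
  2·u_yyy = 0
So the left-hand side equals
  - A \sin{\left(x \right)} + 3 A \cos{\left(x \right)}
This must equal f(x, y) = - 2 \sin{\left(x \right)} + 6 \cos{\left(x \right)} identically.
Matching coefficients of the independent functions:
  [\sin{\left(x \right)}]:  - A = -2
  [\cos{\left(x \right)}]:  3 A = 6
Solving: A = 2.
Check against the point condition:
  u(0, 0) = 2  ⟹  A = 2  ✓
Hence u(x, y) = 2 \cos{\left(x \right)}.

Answer: u(x, y) = 2 \cos{\left(x \right)}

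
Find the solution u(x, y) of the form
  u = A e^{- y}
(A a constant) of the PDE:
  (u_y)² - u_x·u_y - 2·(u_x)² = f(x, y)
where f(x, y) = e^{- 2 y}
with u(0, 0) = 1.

Answer: u(x, y) = e^{- y}

Derivation:
Substitute the ansatz u = A e^{- y} into the left-hand side.
Derivatives of the ansatz:
  u_y = - A e^{- y}
  u_x = 0
Term by term:
  (u_y)² = A^{2} e^{- 2 y}
  -u_x·u_y = 0
  -2·(u_x)² = 0
So the left-hand side equals
  A^{2} e^{- 2 y}
This must equal f(x, y) = e^{- 2 y} identically.
Matching coefficients of the independent functions:
  [e^{- 2 y}]:  A^{2} = 1
These equations allow (A) = (-1) or (1).
Impose the point condition(s):
  u(0, 0) = 1  ⟹  A = 1
Only A = 1 satisfies everything.
Hence u(x, y) = e^{- y}.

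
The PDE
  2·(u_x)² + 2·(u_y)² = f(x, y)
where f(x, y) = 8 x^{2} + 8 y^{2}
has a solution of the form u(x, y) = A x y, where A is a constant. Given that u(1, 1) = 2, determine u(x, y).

Substitute the ansatz u = A x y into the left-hand side.
Derivatives of the ansatz:
  u_x = A y
  u_y = A x
Term by term:
  2·(u_x)² = 2 A^{2} y^{2}
  2·(u_y)² = 2 A^{2} x^{2}
So the left-hand side equals
  2 A^{2} x^{2} + 2 A^{2} y^{2}
This must equal f(x, y) = 8 x^{2} + 8 y^{2} identically.
Matching coefficients of the independent functions:
  [x^{2}, y^{2}]:  2 A^{2} = 8
These equations allow (A) = (-2) or (2).
Impose the point condition(s):
  u(1, 1) = 2  ⟹  A = 2
Only A = 2 satisfies everything.
Hence u(x, y) = 2 x y.

Answer: u(x, y) = 2 x y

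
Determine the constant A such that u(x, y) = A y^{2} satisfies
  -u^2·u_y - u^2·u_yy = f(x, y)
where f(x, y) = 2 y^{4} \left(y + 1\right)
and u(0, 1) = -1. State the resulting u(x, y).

Substitute the ansatz u = A y^{2} into the left-hand side.
Derivatives of the ansatz:
  u_y = 2 A y
  u_yy = 2 A
Term by term:
  -u^2·u_y = - 2 A^{3} y^{5}
  -u^2·u_yy = - 2 A^{3} y^{4}
So the left-hand side equals
  - 2 A^{3} y^{5} - 2 A^{3} y^{4}
This must equal f(x, y) identically; expanded, f = 2 y^{5} + 2 y^{4}.
Matching coefficients of the independent functions:
  [y^{4}, y^{5}]:  - 2 A^{3} = 2
Solving: A = -1.
Check against the point condition:
  u(0, 1) = -1  ⟹  A = -1  ✓
Hence u(x, y) = - y^{2}.

Answer: u(x, y) = - y^{2}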